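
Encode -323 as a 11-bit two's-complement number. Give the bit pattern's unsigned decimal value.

323 in 11 bits: 00101000011
Invert: 11010111100
Add 1:  11010111101 = 1725
(Check: 2^11 - 323 = 2048 - 323 = 1725.)

1725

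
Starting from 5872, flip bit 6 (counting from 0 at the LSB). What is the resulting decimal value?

5808

x = 1011011110000
bit 6 is currently 1; toggle it via x ^ (1 << 6) = x ^ 64
→ 1011010110000 = 5808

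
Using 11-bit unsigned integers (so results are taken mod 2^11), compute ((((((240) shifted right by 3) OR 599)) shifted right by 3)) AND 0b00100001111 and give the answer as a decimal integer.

240 = 00011110000
→ shifted right by 3 → 00000011110 = 30
599 = 01001010111
→ OR → 01001011111 = 607
→ shifted right by 3 → 00001001011 = 75
0b00100001111 = 00100001111
→ AND → 00000001011 = 11

11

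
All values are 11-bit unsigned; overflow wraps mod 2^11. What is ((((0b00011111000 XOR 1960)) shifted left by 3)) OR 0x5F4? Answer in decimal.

2036

0b00011111000 = 00011111000
1960 = 11110101000
→ XOR → 11101010000 = 1872
→ shifted left by 3 (mod 2^11) → 01010000000 = 640
0x5F4 = 10111110100
→ OR → 11111110100 = 2036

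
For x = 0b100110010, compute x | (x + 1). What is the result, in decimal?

x = 100110010 = 306
x + 1 = 100110011
OR    = 100110011 = 307
(x | (x + 1) sets the lowest cleared bit.)

307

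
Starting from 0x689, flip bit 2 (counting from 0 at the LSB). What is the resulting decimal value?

1677

x = 11010001001
bit 2 is currently 0; toggle it via x ^ (1 << 2) = x ^ 4
→ 11010001101 = 1677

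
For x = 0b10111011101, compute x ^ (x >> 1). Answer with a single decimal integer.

x = 10111011101 = 1501
x>>1 = 01011101110
XOR  = 11100110011 = 1843
(x ^ (x >> 1) gives the standard binary-reflected Gray code of x.)

1843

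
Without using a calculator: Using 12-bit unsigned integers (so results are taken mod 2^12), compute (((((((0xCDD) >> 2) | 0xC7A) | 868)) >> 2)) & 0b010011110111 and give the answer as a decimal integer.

215

0xCDD = 110011011101
→ >> 2 → 001100110111 = 823
0xC7A = 110001111010
→ | → 111101111111 = 3967
868 = 001101100100
→ | → 111101111111 = 3967
→ >> 2 → 001111011111 = 991
0b010011110111 = 010011110111
→ & → 000011010111 = 215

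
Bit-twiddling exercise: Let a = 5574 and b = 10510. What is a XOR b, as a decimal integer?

15560

5574 = 01010111000110
10510 = 10100100001110
XOR → 11110011001000 = 15560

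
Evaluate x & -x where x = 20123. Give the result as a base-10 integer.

x = 100111010011011 = 20123
-x (two's complement) = …011000101100101
AND   = 000000000000001 = 1
(x & -x isolates the lowest set bit of x.)

1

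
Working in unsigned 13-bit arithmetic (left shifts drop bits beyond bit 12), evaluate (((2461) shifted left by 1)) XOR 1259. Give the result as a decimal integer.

2461 = 0100110011101
→ shifted left by 1 (mod 2^13) → 1001100111010 = 4922
1259 = 0010011101011
→ XOR → 1011111010001 = 6097

6097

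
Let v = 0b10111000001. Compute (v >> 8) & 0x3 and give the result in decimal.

v = 10111000001
Shift right by 8: 101
Mask low 2 bits: 01 = 1

1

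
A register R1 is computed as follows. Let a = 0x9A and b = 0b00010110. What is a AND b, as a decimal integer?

0x9A = 10011010
b = 00010110
AND → 00010010 = 18

18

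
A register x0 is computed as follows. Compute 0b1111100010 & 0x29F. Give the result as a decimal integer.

a = 1111100010
0x29F = 1010011111
AND → 1010000010 = 642

642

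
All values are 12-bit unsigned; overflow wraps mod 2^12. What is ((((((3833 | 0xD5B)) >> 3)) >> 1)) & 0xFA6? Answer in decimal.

166

3833 = 111011111001
0xD5B = 110101011011
→ | → 111111111011 = 4091
→ >> 3 → 000111111111 = 511
→ >> 1 → 000011111111 = 255
0xFA6 = 111110100110
→ & → 000010100110 = 166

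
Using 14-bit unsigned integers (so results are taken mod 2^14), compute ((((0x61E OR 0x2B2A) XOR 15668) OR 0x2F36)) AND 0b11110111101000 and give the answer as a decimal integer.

15656

0x61E = 00011000011110
0x2B2A = 10101100101010
→ OR → 10111100111110 = 12094
15668 = 11110100110100
→ XOR → 01001000001010 = 4618
0x2F36 = 10111100110110
→ OR → 11111100111110 = 16190
0b11110111101000 = 11110111101000
→ AND → 11110100101000 = 15656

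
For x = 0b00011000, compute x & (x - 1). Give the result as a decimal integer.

x = 11000 = 24
x - 1 = 10111
AND   = 10000 = 16
(x & (x - 1) clears the lowest set bit of x.)

16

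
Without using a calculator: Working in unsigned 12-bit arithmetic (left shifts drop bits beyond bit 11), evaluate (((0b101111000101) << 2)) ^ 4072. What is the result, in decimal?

252

0b101111000101 = 101111000101
→ << 2 (mod 2^12) → 111100010100 = 3860
4072 = 111111101000
→ ^ → 000011111100 = 252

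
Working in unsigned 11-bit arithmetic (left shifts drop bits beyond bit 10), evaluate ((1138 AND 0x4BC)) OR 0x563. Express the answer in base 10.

1138 = 10001110010
0x4BC = 10010111100
→ AND → 10000110000 = 1072
0x563 = 10101100011
→ OR → 10101110011 = 1395

1395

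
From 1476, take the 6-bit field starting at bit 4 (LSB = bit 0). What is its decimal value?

28

v = 010111000100
Shift right by 4: 01011100
Mask low 6 bits: 011100 = 28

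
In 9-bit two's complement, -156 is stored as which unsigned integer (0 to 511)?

156 in 9 bits: 010011100
Invert: 101100011
Add 1:  101100100 = 356
(Check: 2^9 - 156 = 512 - 156 = 356.)

356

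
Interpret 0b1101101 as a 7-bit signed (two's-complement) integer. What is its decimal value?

-19

pattern = 1101101 (MSB is 1 ⇒ negative)
Invert: 0010010, add 1 → 0010011 = 19, so the value is -19.
(Equivalently: 109 - 2^7 = 109 - 128 = -19.)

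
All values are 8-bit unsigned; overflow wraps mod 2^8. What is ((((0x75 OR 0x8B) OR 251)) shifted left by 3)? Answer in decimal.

0x75 = 01110101
0x8B = 10001011
→ OR → 11111111 = 255
251 = 11111011
→ OR → 11111111 = 255
→ shifted left by 3 (mod 2^8) → 11111000 = 248

248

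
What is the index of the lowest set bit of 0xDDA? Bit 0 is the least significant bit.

1

0xDDA = 110111011010
Trailing zeros: 1, so the lowest set bit is bit 1 (value 2).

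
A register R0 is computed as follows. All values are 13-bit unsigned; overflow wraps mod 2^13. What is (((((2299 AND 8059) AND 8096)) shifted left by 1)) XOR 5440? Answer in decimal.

2299 = 0100011111011
8059 = 1111101111011
→ AND → 0100001111011 = 2171
8096 = 1111110100000
→ AND → 0100000100000 = 2080
→ shifted left by 1 (mod 2^13) → 1000001000000 = 4160
5440 = 1010101000000
→ XOR → 0010100000000 = 1280

1280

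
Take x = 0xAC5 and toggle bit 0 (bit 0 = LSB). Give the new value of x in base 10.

2756

x = 0101011000101
bit 0 is currently 1; toggle it via x ^ (1 << 0) = x ^ 1
→ 0101011000100 = 2756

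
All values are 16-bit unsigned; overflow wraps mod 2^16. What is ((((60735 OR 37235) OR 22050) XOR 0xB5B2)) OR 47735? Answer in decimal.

60735 = 1110110100111111
37235 = 1001000101110011
→ OR → 1111110101111111 = 64895
22050 = 0101011000100010
→ OR → 1111111101111111 = 65407
0xB5B2 = 1011010110110010
→ XOR → 0100101011001101 = 19149
47735 = 1011101001110111
→ OR → 1111101011111111 = 64255

64255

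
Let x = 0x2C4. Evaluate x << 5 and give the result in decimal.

0x2C4 = 000001011000100
shift left by 5 → 101100010000000 = 22656
(equivalently, 708 × 2^5 = 708 × 32)

22656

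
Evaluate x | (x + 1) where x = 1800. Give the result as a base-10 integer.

x = 11100001000 = 1800
x + 1 = 11100001001
OR    = 11100001001 = 1801
(x | (x + 1) sets the lowest cleared bit.)

1801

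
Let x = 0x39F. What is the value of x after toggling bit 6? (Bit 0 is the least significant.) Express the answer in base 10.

991

x = 1110011111
bit 6 is currently 0; toggle it via x ^ (1 << 6) = x ^ 64
→ 1111011111 = 991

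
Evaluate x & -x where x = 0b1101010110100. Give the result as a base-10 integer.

4

x = 1101010110100 = 6836
-x (two's complement) = …0010101001100
AND   = 0000000000100 = 4
(x & -x isolates the lowest set bit of x.)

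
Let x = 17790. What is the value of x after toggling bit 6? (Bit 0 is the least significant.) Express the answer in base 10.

17726

x = 100010101111110
bit 6 is currently 1; toggle it via x ^ (1 << 6) = x ^ 64
→ 100010100111110 = 17726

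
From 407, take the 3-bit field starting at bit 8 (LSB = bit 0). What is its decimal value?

v = 00110010111
Shift right by 8: 001
Mask low 3 bits: 001 = 1

1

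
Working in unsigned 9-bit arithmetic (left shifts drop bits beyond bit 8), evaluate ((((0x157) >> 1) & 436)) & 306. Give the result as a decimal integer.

32

0x157 = 101010111
→ >> 1 → 010101011 = 171
436 = 110110100
→ & → 010100000 = 160
306 = 100110010
→ & → 000100000 = 32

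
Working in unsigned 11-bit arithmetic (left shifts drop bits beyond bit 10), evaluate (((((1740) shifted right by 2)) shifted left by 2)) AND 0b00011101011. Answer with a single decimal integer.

1740 = 11011001100
→ shifted right by 2 → 00110110011 = 435
→ shifted left by 2 (mod 2^11) → 11011001100 = 1740
0b00011101011 = 00011101011
→ AND → 00011001000 = 200

200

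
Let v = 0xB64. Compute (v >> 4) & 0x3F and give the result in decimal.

v = 00101101100100
Shift right by 4: 0010110110
Mask low 6 bits: 110110 = 54

54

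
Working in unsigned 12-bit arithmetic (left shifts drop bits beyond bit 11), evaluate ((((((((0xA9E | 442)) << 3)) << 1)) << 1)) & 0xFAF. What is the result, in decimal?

0xA9E = 101010011110
442 = 000110111010
→ | → 101110111110 = 3006
→ << 3 (mod 2^12) → 110111110000 = 3568
→ << 1 (mod 2^12) → 101111100000 = 3040
→ << 1 (mod 2^12) → 011111000000 = 1984
0xFAF = 111110101111
→ & → 011110000000 = 1920

1920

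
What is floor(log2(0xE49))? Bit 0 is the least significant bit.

11

0xE49 = 111001001001
The topmost 1 is at position 11 (since 2^11 = 2048 ≤ 3657 < 4096).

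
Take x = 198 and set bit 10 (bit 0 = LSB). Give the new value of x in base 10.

x = 0000011000110
bit 10 is currently 0; set it via x | (1 << 10) = x | 1024
→ 0010011000110 = 1222

1222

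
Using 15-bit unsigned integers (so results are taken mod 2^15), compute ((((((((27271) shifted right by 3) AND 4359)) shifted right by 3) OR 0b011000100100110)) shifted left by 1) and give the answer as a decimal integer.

27271 = 110101010000111
→ shifted right by 3 → 000110101010000 = 3408
4359 = 001000100000111
→ AND → 000000100000000 = 256
→ shifted right by 3 → 000000000100000 = 32
0b011000100100110 = 011000100100110
→ OR → 011000100100110 = 12582
→ shifted left by 1 (mod 2^15) → 110001001001100 = 25164

25164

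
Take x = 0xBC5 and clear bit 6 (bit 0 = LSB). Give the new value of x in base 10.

x = 101111000101
bit 6 is currently 1; clear it via x & ~(1 << 6) = x & ~64
→ 101110000101 = 2949

2949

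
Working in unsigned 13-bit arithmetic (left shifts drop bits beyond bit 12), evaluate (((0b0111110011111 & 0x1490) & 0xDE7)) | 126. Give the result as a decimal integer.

1278

0b0111110011111 = 0111110011111
0x1490 = 1010010010000
→ & → 0010010010000 = 1168
0xDE7 = 0110111100111
→ & → 0010010000000 = 1152
126 = 0000001111110
→ | → 0010011111110 = 1278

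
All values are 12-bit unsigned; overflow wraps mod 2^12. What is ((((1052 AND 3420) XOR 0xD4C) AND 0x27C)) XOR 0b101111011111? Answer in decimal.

1052 = 010000011100
3420 = 110101011100
→ AND → 010000011100 = 1052
0xD4C = 110101001100
→ XOR → 100101010000 = 2384
0x27C = 001001111100
→ AND → 000001010000 = 80
0b101111011111 = 101111011111
→ XOR → 101110001111 = 2959

2959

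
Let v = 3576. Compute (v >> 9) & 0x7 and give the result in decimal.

v = 110111111000
Shift right by 9: 110
Mask low 3 bits: 110 = 6

6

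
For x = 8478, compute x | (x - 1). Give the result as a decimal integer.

8479

x = 10000100011110 = 8478
x - 1 = 10000100011101
OR    = 10000100011111 = 8479
(x | (x - 1) sets all bits below the lowest set bit.)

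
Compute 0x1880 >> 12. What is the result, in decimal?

1

0x1880 = 1100010000000
shift right by 12 → 0000000000001 = 1
(equivalently, floor(6272 / 4096))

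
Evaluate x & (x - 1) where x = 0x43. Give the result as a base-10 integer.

66

x = 1000011 = 67
x - 1 = 1000010
AND   = 1000010 = 66
(x & (x - 1) clears the lowest set bit of x.)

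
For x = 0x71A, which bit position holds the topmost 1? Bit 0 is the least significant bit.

0x71A = 11100011010
The topmost 1 is at position 10 (since 2^10 = 1024 ≤ 1818 < 2048).

10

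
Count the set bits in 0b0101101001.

5

n = 101101001
Count the 1s: 1 + 1 + 1 + 1 + 1 = 5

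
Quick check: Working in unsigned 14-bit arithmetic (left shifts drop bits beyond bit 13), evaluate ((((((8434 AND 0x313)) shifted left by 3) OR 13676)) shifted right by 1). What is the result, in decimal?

8434 = 10000011110010
0x313 = 00001100010011
→ AND → 00000000010010 = 18
→ shifted left by 3 (mod 2^14) → 00000010010000 = 144
13676 = 11010101101100
→ OR → 11010111111100 = 13820
→ shifted right by 1 → 01101011111110 = 6910

6910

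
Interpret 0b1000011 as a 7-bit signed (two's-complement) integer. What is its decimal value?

pattern = 1000011 (MSB is 1 ⇒ negative)
Invert: 0111100, add 1 → 0111101 = 61, so the value is -61.
(Equivalently: 67 - 2^7 = 67 - 128 = -61.)

-61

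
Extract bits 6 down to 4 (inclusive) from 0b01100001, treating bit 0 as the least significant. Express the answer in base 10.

v = 01100001
Shift right by 4: 0110
Mask low 3 bits: 110 = 6

6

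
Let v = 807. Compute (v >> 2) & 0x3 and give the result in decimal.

1

v = 001100100111
Shift right by 2: 0011001001
Mask low 2 bits: 01 = 1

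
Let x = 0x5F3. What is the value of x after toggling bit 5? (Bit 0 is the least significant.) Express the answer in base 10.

1491

x = 10111110011
bit 5 is currently 1; toggle it via x ^ (1 << 5) = x ^ 32
→ 10111010011 = 1491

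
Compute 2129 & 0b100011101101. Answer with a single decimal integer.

2113

2129 = 100001010001
b = 100011101101
AND → 100001000001 = 2113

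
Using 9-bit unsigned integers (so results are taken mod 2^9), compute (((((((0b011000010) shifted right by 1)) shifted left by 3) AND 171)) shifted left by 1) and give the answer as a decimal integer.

0b011000010 = 011000010
→ shifted right by 1 → 001100001 = 97
→ shifted left by 3 (mod 2^9) → 100001000 = 264
171 = 010101011
→ AND → 000001000 = 8
→ shifted left by 1 (mod 2^9) → 000010000 = 16

16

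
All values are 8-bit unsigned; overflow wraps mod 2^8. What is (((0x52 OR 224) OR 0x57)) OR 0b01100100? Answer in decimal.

247

0x52 = 01010010
224 = 11100000
→ OR → 11110010 = 242
0x57 = 01010111
→ OR → 11110111 = 247
0b01100100 = 01100100
→ OR → 11110111 = 247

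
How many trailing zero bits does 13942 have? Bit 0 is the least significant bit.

13942 = 11011001110110
Trailing zeros: 1, so the lowest set bit is bit 1 (value 2).

1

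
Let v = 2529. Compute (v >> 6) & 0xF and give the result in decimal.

7

v = 100111100001
Shift right by 6: 100111
Mask low 4 bits: 0111 = 7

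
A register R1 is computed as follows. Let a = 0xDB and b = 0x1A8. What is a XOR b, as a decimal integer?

0xDB = 011011011
0x1A8 = 110101000
XOR → 101110011 = 371

371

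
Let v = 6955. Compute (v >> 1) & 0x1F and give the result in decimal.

v = 1101100101011
Shift right by 1: 110110010101
Mask low 5 bits: 10101 = 21

21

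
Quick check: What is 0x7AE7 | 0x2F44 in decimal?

32743

0x7AE7 = 111101011100111
0x2F44 = 010111101000100
 OR → 111111111100111 = 32743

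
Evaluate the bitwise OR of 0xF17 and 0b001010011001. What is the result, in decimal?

3999

0xF17 = 111100010111
b = 001010011001
 OR → 111110011111 = 3999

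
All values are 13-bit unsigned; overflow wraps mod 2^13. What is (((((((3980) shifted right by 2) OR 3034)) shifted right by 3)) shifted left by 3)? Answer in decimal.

3980 = 0111110001100
→ shifted right by 2 → 0001111100011 = 995
3034 = 0101111011010
→ OR → 0101111111011 = 3067
→ shifted right by 3 → 0000101111111 = 383
→ shifted left by 3 (mod 2^13) → 0101111111000 = 3064

3064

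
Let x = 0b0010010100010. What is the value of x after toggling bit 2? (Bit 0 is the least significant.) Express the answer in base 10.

1190

x = 0010010100010
bit 2 is currently 0; toggle it via x ^ (1 << 2) = x ^ 4
→ 0010010100110 = 1190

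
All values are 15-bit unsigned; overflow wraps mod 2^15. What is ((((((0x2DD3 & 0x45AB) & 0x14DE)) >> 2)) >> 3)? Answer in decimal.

0x2DD3 = 010110111010011
0x45AB = 100010110101011
→ & → 000010110000011 = 1411
0x14DE = 001010011011110
→ & → 000010010000010 = 1154
→ >> 2 → 000000100100000 = 288
→ >> 3 → 000000000100100 = 36

36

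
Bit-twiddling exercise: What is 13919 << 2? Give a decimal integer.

13919 = 0011011001011111
shift left by 2 → 1101100101111100 = 55676
(equivalently, 13919 × 2^2 = 13919 × 4)

55676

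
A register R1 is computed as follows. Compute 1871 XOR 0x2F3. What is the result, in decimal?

1468

1871 = 11101001111
0x2F3 = 01011110011
XOR → 10110111100 = 1468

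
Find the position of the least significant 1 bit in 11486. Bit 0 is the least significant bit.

1

11486 = 10110011011110
Trailing zeros: 1, so the lowest set bit is bit 1 (value 2).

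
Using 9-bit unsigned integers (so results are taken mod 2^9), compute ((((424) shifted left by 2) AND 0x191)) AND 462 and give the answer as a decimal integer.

424 = 110101000
→ shifted left by 2 (mod 2^9) → 010100000 = 160
0x191 = 110010001
→ AND → 010000000 = 128
462 = 111001110
→ AND → 010000000 = 128

128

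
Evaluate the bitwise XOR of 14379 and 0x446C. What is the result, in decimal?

14379 = 011100000101011
0x446C = 100010001101100
XOR → 111110001000111 = 31815

31815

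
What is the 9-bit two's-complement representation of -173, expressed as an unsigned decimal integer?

173 in 9 bits: 010101101
Invert: 101010010
Add 1:  101010011 = 339
(Check: 2^9 - 173 = 512 - 173 = 339.)

339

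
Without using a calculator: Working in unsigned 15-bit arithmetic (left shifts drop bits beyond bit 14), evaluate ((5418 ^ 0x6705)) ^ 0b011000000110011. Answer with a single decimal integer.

5418 = 001010100101010
0x6705 = 110011100000101
→ ^ → 111001000101111 = 29231
0b011000000110011 = 011000000110011
→ ^ → 100001000011100 = 16924

16924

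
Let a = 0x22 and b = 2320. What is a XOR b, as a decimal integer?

0x22 = 000000100010
2320 = 100100010000
XOR → 100100110010 = 2354

2354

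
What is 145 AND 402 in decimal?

145 = 010010001
402 = 110010010
AND → 010010000 = 144

144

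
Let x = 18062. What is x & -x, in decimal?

x = 100011010001110 = 18062
-x (two's complement) = …011100101110010
AND   = 000000000000010 = 2
(x & -x isolates the lowest set bit of x.)

2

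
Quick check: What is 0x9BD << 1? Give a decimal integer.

0x9BD = 0100110111101
shift left by 1 → 1001101111010 = 4986
(equivalently, 2493 × 2^1 = 2493 × 2)

4986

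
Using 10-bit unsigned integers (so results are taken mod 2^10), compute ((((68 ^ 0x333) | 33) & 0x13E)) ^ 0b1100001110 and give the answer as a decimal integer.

68 = 0001000100
0x333 = 1100110011
→ ^ → 1101110111 = 887
33 = 0000100001
→ | → 1101110111 = 887
0x13E = 0100111110
→ & → 0100110110 = 310
0b1100001110 = 1100001110
→ ^ → 1000111000 = 568

568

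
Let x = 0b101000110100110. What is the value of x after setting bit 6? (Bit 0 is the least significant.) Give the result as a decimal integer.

20966

x = 101000110100110
bit 6 is currently 0; set it via x | (1 << 6) = x | 64
→ 101000111100110 = 20966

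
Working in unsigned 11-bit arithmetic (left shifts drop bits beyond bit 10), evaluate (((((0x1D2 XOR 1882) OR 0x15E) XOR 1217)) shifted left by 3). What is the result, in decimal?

248

0x1D2 = 00111010010
1882 = 11101011010
→ XOR → 11010001000 = 1672
0x15E = 00101011110
→ OR → 11111011110 = 2014
1217 = 10011000001
→ XOR → 01100011111 = 799
→ shifted left by 3 (mod 2^11) → 00011111000 = 248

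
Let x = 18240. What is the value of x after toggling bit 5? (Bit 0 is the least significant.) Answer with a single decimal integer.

x = 100011101000000
bit 5 is currently 0; toggle it via x ^ (1 << 5) = x ^ 32
→ 100011101100000 = 18272

18272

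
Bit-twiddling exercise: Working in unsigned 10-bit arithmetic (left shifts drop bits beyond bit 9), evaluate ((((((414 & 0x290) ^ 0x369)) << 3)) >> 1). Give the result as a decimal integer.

414 = 0110011110
0x290 = 1010010000
→ & → 0010010000 = 144
0x369 = 1101101001
→ ^ → 1111111001 = 1017
→ << 3 (mod 2^10) → 1111001000 = 968
→ >> 1 → 0111100100 = 484

484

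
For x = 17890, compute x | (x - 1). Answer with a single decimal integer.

x = 100010111100010 = 17890
x - 1 = 100010111100001
OR    = 100010111100011 = 17891
(x | (x - 1) sets all bits below the lowest set bit.)

17891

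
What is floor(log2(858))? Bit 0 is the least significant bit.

9

858 = 1101011010
The topmost 1 is at position 9 (since 2^9 = 512 ≤ 858 < 1024).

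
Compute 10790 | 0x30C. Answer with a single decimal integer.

10790 = 10101000100110
0x30C = 00001100001100
 OR → 10101100101110 = 11054

11054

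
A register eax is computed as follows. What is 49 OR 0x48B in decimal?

49 = 00000110001
0x48B = 10010001011
 OR → 10010111011 = 1211

1211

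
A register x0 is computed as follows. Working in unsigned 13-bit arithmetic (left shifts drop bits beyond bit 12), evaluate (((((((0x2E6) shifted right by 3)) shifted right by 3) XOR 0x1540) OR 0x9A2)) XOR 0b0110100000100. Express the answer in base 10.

4335

0x2E6 = 0001011100110
→ shifted right by 3 → 0000001011100 = 92
→ shifted right by 3 → 0000000001011 = 11
0x1540 = 1010101000000
→ XOR → 1010101001011 = 5451
0x9A2 = 0100110100010
→ OR → 1110111101011 = 7659
0b0110100000100 = 0110100000100
→ XOR → 1000011101111 = 4335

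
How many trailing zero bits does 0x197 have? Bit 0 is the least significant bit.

0x197 = 110010111
Trailing zeros: 0, so the lowest set bit is bit 0 (value 1).

0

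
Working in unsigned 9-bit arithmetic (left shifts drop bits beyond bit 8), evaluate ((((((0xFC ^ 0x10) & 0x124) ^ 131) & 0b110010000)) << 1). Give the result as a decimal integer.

256

0xFC = 011111100
0x10 = 000010000
→ ^ → 011101100 = 236
0x124 = 100100100
→ & → 000100100 = 36
131 = 010000011
→ ^ → 010100111 = 167
0b110010000 = 110010000
→ & → 010000000 = 128
→ << 1 (mod 2^9) → 100000000 = 256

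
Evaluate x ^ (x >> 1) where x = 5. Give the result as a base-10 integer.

x = 101 = 5
x>>1 = 010
XOR  = 111 = 7
(x ^ (x >> 1) gives the standard binary-reflected Gray code of x.)

7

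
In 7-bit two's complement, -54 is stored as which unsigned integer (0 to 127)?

54 in 7 bits: 0110110
Invert: 1001001
Add 1:  1001010 = 74
(Check: 2^7 - 54 = 128 - 54 = 74.)

74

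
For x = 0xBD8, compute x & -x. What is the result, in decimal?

8

x = 101111011000 = 3032
-x (two's complement) = …010000101000
AND   = 000000001000 = 8
(x & -x isolates the lowest set bit of x.)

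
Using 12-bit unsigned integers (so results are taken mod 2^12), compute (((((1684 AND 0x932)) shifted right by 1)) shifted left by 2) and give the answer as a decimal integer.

1684 = 011010010100
0x932 = 100100110010
→ AND → 000000010000 = 16
→ shifted right by 1 → 000000001000 = 8
→ shifted left by 2 (mod 2^12) → 000000100000 = 32

32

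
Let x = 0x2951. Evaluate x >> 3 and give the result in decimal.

0x2951 = 10100101010001
shift right by 3 → 00010100101010 = 1322
(equivalently, floor(10577 / 8))

1322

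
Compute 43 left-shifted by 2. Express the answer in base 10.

43 = 00101011
shift left by 2 → 10101100 = 172
(equivalently, 43 × 2^2 = 43 × 4)

172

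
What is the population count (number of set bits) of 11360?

5

11360 = 10110001100000
Count the 1s: 1 + 1 + 1 + 1 + 1 = 5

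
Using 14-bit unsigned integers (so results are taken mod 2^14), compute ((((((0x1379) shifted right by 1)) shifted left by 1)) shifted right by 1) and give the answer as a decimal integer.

0x1379 = 01001101111001
→ shifted right by 1 → 00100110111100 = 2492
→ shifted left by 1 (mod 2^14) → 01001101111000 = 4984
→ shifted right by 1 → 00100110111100 = 2492

2492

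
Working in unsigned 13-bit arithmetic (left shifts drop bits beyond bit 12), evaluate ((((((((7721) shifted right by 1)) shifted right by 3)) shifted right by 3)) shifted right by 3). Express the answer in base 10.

7

7721 = 1111000101001
→ shifted right by 1 → 0111100010100 = 3860
→ shifted right by 3 → 0000111100010 = 482
→ shifted right by 3 → 0000000111100 = 60
→ shifted right by 3 → 0000000000111 = 7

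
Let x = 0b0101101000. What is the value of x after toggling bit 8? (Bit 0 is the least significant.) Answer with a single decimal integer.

x = 0101101000
bit 8 is currently 1; toggle it via x ^ (1 << 8) = x ^ 256
→ 0001101000 = 104

104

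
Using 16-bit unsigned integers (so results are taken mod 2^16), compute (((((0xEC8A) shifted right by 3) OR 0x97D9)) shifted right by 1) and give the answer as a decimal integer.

0xEC8A = 1110110010001010
→ shifted right by 3 → 0001110110010001 = 7569
0x97D9 = 1001011111011001
→ OR → 1001111111011001 = 40921
→ shifted right by 1 → 0100111111101100 = 20460

20460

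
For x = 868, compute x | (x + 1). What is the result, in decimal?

869

x = 1101100100 = 868
x + 1 = 1101100101
OR    = 1101100101 = 869
(x | (x + 1) sets the lowest cleared bit.)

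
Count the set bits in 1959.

8

1959 = 11110100111
Count the 1s: 1 + 1 + 1 + 1 + 1 + 1 + 1 + 1 = 8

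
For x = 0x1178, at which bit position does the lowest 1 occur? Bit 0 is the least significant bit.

3

0x1178 = 1000101111000
Trailing zeros: 3, so the lowest set bit is bit 3 (value 8).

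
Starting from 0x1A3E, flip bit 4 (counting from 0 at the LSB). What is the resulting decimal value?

x = 01101000111110
bit 4 is currently 1; toggle it via x ^ (1 << 4) = x ^ 16
→ 01101000101110 = 6702

6702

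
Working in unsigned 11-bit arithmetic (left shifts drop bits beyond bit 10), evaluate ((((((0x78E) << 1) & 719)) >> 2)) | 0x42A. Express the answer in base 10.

1195

0x78E = 11110001110
→ << 1 (mod 2^11) → 11100011100 = 1820
719 = 01011001111
→ & → 01000001100 = 524
→ >> 2 → 00010000011 = 131
0x42A = 10000101010
→ | → 10010101011 = 1195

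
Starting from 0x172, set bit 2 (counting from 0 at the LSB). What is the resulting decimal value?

374

x = 000101110010
bit 2 is currently 0; set it via x | (1 << 2) = x | 4
→ 000101110110 = 374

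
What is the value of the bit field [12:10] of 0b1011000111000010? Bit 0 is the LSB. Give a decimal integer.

v = 1011000111000010
Shift right by 10: 101100
Mask low 3 bits: 100 = 4

4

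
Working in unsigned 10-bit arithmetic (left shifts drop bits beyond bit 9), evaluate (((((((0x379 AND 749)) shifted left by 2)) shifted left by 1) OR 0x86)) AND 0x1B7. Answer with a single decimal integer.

390

0x379 = 1101111001
749 = 1011101101
→ AND → 1001101001 = 617
→ shifted left by 2 (mod 2^10) → 0110100100 = 420
→ shifted left by 1 (mod 2^10) → 1101001000 = 840
0x86 = 0010000110
→ OR → 1111001110 = 974
0x1B7 = 0110110111
→ AND → 0110000110 = 390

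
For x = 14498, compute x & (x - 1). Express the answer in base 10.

14496

x = 11100010100010 = 14498
x - 1 = 11100010100001
AND   = 11100010100000 = 14496
(x & (x - 1) clears the lowest set bit of x.)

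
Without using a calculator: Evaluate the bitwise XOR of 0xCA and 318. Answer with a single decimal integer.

0xCA = 011001010
318 = 100111110
XOR → 111110100 = 500

500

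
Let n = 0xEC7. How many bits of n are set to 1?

0xEC7 = 111011000111
Count the 1s: 1 + 1 + 1 + 1 + 1 + 1 + 1 + 1 = 8

8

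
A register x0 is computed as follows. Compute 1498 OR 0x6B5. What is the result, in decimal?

2047

1498 = 10111011010
0x6B5 = 11010110101
 OR → 11111111111 = 2047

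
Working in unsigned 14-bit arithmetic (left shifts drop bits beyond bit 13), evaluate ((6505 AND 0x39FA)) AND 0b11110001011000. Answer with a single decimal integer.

6216

6505 = 01100101101001
0x39FA = 11100111111010
→ AND → 01100101101000 = 6504
0b11110001011000 = 11110001011000
→ AND → 01100001001000 = 6216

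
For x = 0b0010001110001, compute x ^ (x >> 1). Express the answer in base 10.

1609

x = 10001110001 = 1137
x>>1 = 01000111000
XOR  = 11001001001 = 1609
(x ^ (x >> 1) gives the standard binary-reflected Gray code of x.)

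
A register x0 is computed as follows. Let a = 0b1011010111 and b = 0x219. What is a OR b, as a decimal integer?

735

a = 1011010111
0x219 = 1000011001
 OR → 1011011111 = 735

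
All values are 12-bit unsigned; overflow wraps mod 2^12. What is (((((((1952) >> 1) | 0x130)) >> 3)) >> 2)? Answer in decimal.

31

1952 = 011110100000
→ >> 1 → 001111010000 = 976
0x130 = 000100110000
→ | → 001111110000 = 1008
→ >> 3 → 000001111110 = 126
→ >> 2 → 000000011111 = 31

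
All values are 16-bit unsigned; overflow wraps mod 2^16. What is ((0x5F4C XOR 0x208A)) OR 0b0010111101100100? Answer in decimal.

32742

0x5F4C = 0101111101001100
0x208A = 0010000010001010
→ XOR → 0111111111000110 = 32710
0b0010111101100100 = 0010111101100100
→ OR → 0111111111100110 = 32742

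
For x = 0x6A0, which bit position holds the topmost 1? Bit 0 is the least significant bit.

10

0x6A0 = 11010100000
The topmost 1 is at position 10 (since 2^10 = 1024 ≤ 1696 < 2048).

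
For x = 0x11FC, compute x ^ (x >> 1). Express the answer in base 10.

x = 1000111111100 = 4604
x>>1 = 0100011111110
XOR  = 1100100000010 = 6402
(x ^ (x >> 1) gives the standard binary-reflected Gray code of x.)

6402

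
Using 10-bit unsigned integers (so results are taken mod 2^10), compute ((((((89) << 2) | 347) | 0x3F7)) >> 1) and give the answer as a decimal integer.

511

89 = 0001011001
→ << 2 (mod 2^10) → 0101100100 = 356
347 = 0101011011
→ | → 0101111111 = 383
0x3F7 = 1111110111
→ | → 1111111111 = 1023
→ >> 1 → 0111111111 = 511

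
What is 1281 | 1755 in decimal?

1281 = 10100000001
1755 = 11011011011
 OR → 11111011011 = 2011

2011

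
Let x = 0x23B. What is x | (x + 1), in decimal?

575

x = 1000111011 = 571
x + 1 = 1000111100
OR    = 1000111111 = 575
(x | (x + 1) sets the lowest cleared bit.)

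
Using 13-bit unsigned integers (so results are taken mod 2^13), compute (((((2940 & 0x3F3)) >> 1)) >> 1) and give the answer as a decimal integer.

2940 = 0101101111100
0x3F3 = 0001111110011
→ & → 0001101110000 = 880
→ >> 1 → 0000110111000 = 440
→ >> 1 → 0000011011100 = 220

220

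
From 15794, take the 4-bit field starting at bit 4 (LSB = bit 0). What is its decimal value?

11

v = 11110110110010
Shift right by 4: 1111011011
Mask low 4 bits: 1011 = 11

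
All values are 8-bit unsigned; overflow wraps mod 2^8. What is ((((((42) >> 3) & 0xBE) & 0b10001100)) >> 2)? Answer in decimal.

1

42 = 00101010
→ >> 3 → 00000101 = 5
0xBE = 10111110
→ & → 00000100 = 4
0b10001100 = 10001100
→ & → 00000100 = 4
→ >> 2 → 00000001 = 1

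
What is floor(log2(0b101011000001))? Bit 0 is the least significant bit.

11

0b101011000001 = 101011000001
The topmost 1 is at position 11 (since 2^11 = 2048 ≤ 2753 < 4096).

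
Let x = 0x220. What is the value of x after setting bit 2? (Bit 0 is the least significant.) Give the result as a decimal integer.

x = 001000100000
bit 2 is currently 0; set it via x | (1 << 2) = x | 4
→ 001000100100 = 548

548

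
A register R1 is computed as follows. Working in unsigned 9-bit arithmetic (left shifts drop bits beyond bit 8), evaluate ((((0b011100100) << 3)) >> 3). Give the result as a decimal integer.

36

0b011100100 = 011100100
→ << 3 (mod 2^9) → 100100000 = 288
→ >> 3 → 000100100 = 36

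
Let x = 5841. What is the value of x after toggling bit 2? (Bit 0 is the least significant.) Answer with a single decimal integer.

x = 1011011010001
bit 2 is currently 0; toggle it via x ^ (1 << 2) = x ^ 4
→ 1011011010101 = 5845

5845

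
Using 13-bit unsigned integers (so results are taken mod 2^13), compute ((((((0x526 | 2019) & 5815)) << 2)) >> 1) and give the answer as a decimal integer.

3406

0x526 = 0010100100110
2019 = 0011111100011
→ | → 0011111100111 = 2023
5815 = 1011010110111
→ & → 0011010100111 = 1703
→ << 2 (mod 2^13) → 1101010011100 = 6812
→ >> 1 → 0110101001110 = 3406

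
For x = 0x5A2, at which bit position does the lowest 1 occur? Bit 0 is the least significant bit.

0x5A2 = 10110100010
Trailing zeros: 1, so the lowest set bit is bit 1 (value 2).

1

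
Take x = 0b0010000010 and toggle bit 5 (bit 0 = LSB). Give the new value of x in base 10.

x = 0010000010
bit 5 is currently 0; toggle it via x ^ (1 << 5) = x ^ 32
→ 0010100010 = 162

162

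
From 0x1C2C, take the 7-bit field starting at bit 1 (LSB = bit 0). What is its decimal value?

22

v = 1110000101100
Shift right by 1: 111000010110
Mask low 7 bits: 0010110 = 22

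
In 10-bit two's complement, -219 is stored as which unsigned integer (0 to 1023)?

219 in 10 bits: 0011011011
Invert: 1100100100
Add 1:  1100100101 = 805
(Check: 2^10 - 219 = 1024 - 219 = 805.)

805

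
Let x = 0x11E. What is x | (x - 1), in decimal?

x = 100011110 = 286
x - 1 = 100011101
OR    = 100011111 = 287
(x | (x - 1) sets all bits below the lowest set bit.)

287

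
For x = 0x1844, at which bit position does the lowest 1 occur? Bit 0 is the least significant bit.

0x1844 = 1100001000100
Trailing zeros: 2, so the lowest set bit is bit 2 (value 4).

2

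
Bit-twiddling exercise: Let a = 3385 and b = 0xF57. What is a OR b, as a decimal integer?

3967

3385 = 110100111001
0xF57 = 111101010111
 OR → 111101111111 = 3967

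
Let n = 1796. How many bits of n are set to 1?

4

1796 = 11100000100
Count the 1s: 1 + 1 + 1 + 1 = 4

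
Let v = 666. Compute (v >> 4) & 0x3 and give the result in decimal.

v = 01010011010
Shift right by 4: 0101001
Mask low 2 bits: 01 = 1

1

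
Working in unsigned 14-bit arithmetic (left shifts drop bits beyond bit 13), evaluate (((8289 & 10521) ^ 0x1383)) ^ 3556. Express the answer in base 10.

15974

8289 = 10000001100001
10521 = 10100100011001
→ & → 10000000000001 = 8193
0x1383 = 01001110000011
→ ^ → 11001110000010 = 13186
3556 = 00110111100100
→ ^ → 11111001100110 = 15974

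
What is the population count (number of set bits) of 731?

7

731 = 1011011011
Count the 1s: 1 + 1 + 1 + 1 + 1 + 1 + 1 = 7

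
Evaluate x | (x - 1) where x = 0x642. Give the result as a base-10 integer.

x = 11001000010 = 1602
x - 1 = 11001000001
OR    = 11001000011 = 1603
(x | (x - 1) sets all bits below the lowest set bit.)

1603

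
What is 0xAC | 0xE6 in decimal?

0xAC = 10101100
0xE6 = 11100110
 OR → 11101110 = 238

238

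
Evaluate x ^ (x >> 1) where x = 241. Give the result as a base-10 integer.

137

x = 11110001 = 241
x>>1 = 01111000
XOR  = 10001001 = 137
(x ^ (x >> 1) gives the standard binary-reflected Gray code of x.)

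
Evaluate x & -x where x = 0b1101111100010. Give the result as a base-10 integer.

x = 1101111100010 = 7138
-x (two's complement) = …0010000011110
AND   = 0000000000010 = 2
(x & -x isolates the lowest set bit of x.)

2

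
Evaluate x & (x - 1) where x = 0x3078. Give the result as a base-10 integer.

x = 11000001111000 = 12408
x - 1 = 11000001110111
AND   = 11000001110000 = 12400
(x & (x - 1) clears the lowest set bit of x.)

12400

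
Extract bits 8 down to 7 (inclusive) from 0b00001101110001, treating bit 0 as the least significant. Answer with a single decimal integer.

v = 00001101110001
Shift right by 7: 0000110
Mask low 2 bits: 10 = 2

2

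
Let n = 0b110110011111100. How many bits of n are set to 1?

n = 110110011111100
Count the 1s: 1 + 1 + 1 + 1 + 1 + 1 + 1 + 1 + 1 + 1 = 10

10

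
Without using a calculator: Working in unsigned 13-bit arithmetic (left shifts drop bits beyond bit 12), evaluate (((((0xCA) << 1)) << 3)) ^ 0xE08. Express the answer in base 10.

0xCA = 0000011001010
→ << 1 (mod 2^13) → 0000110010100 = 404
→ << 3 (mod 2^13) → 0110010100000 = 3232
0xE08 = 0111000001000
→ ^ → 0001010101000 = 680

680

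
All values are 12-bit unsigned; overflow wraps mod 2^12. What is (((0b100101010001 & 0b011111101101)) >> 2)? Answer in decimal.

0b100101010001 = 100101010001
0b011111101101 = 011111101101
→ & → 000101000001 = 321
→ >> 2 → 000001010000 = 80

80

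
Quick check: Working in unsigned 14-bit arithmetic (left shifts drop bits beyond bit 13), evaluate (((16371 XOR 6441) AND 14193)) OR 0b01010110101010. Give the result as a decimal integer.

14330

16371 = 11111111110011
6441 = 01100100101001
→ XOR → 10011011011010 = 9946
14193 = 11011101110001
→ AND → 10011001010000 = 9808
0b01010110101010 = 01010110101010
→ OR → 11011111111010 = 14330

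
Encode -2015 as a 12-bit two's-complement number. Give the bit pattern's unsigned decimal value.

2081

2015 in 12 bits: 011111011111
Invert: 100000100000
Add 1:  100000100001 = 2081
(Check: 2^12 - 2015 = 4096 - 2015 = 2081.)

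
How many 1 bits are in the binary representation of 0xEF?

0xEF = 11101111
Count the 1s: 1 + 1 + 1 + 1 + 1 + 1 + 1 = 7

7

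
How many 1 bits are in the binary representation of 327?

327 = 101000111
Count the 1s: 1 + 1 + 1 + 1 + 1 = 5

5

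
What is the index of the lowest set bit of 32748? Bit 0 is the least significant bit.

2

32748 = 111111111101100
Trailing zeros: 2, so the lowest set bit is bit 2 (value 4).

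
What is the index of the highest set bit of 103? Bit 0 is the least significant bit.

6

103 = 1100111
The topmost 1 is at position 6 (since 2^6 = 64 ≤ 103 < 128).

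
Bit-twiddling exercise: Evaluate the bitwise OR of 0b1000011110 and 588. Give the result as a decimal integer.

606

a = 1000011110
588 = 1001001100
 OR → 1001011110 = 606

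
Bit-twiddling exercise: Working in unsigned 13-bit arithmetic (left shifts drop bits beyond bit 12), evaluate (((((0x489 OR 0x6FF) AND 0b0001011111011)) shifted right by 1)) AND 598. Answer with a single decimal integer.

84

0x489 = 0010010001001
0x6FF = 0011011111111
→ OR → 0011011111111 = 1791
0b0001011111011 = 0001011111011
→ AND → 0001011111011 = 763
→ shifted right by 1 → 0000101111101 = 381
598 = 0001001010110
→ AND → 0000001010100 = 84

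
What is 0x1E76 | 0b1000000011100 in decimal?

7806

0x1E76 = 1111001110110
b = 1000000011100
 OR → 1111001111110 = 7806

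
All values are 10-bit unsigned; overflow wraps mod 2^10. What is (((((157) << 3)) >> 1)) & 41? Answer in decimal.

157 = 0010011101
→ << 3 (mod 2^10) → 0011101000 = 232
→ >> 1 → 0001110100 = 116
41 = 0000101001
→ & → 0000100000 = 32

32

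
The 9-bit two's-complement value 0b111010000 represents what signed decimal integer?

pattern = 111010000 (MSB is 1 ⇒ negative)
Invert: 000101111, add 1 → 000110000 = 48, so the value is -48.
(Equivalently: 464 - 2^9 = 464 - 512 = -48.)

-48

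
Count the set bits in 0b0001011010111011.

9

n = 1011010111011
Count the 1s: 1 + 1 + 1 + 1 + 1 + 1 + 1 + 1 + 1 = 9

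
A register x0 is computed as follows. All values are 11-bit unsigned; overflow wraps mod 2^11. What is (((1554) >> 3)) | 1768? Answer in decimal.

1770

1554 = 11000010010
→ >> 3 → 00011000010 = 194
1768 = 11011101000
→ | → 11011101010 = 1770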